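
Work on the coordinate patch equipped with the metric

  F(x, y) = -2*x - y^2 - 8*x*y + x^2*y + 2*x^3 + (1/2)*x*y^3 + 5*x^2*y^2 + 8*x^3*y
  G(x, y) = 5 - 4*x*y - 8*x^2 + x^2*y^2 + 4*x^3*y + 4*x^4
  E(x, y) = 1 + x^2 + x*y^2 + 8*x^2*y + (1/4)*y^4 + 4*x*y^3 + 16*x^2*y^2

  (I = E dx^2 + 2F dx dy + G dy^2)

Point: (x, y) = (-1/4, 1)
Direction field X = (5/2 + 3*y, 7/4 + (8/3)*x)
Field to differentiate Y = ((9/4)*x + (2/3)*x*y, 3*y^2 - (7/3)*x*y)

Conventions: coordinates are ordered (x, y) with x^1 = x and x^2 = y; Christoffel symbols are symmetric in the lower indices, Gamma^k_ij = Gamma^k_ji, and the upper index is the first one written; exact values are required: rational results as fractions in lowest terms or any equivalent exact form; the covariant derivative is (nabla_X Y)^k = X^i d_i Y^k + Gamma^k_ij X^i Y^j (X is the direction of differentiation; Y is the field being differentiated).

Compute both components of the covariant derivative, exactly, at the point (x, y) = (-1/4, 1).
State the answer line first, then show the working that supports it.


Answer: (nabla_X Y)^x = 129223/7002, (nabla_X Y)^y = 30779/18672

E = 25/16, F = 51/32, G = 353/64 at the point
E_x = -15/2, E_y = 0, F_x = -85/8, F_y = 3/16, G_x = 0, G_y = 17/16
EG - F^2 = 389/64;  g^inv = (64/389) * [[353/64, -51/32], [-51/32, 25/16]]
first-kind symbols [ij,l] = (1/2)(d_i g_jl + d_j g_il - d_l g_ij): [xx,x] = E_x/2 = -15/4, [xx,y] = F_x - E_y/2 = -85/8, [xy,x] = E_y/2 = 0, [xy,y] = G_x/2 = 0, [yy,x] = F_y - G_x/2 = 3/16, [yy,y] = G_y/2 = 17/32
Gamma^x_ij = (G*[ij,x] - F*[ij,y])/(EG - F^2), Gamma^y_ij = (E*[ij,y] - F*[ij,x])/(EG - F^2)
Gamma_xxx = -240/389, Gamma_xxy = 0, Gamma_xyy = 12/389, Gamma_yxx = -680/389, Gamma_yxy = 0, Gamma_yyy = 34/389
X = (11/2, 13/12), Y = (-35/48, 43/12) at the point


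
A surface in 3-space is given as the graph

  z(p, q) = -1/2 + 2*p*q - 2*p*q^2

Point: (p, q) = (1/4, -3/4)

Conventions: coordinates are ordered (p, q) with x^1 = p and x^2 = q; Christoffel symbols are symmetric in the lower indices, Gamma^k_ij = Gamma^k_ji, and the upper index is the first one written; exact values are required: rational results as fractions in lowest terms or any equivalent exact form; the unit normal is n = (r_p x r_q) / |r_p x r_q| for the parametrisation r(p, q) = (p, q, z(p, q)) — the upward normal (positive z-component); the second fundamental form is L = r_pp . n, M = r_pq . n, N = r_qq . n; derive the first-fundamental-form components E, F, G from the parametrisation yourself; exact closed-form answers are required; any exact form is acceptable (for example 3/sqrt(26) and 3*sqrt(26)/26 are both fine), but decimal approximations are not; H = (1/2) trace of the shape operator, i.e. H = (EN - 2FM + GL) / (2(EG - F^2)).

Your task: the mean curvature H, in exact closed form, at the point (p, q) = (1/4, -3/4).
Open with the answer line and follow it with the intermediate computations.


Answer: H = 116*sqrt(5)/605

z_p = -21/8, z_q = 5/4, z_pp = 0, z_pq = 5, z_qq = -1
E = 505/64, F = -105/32, G = 41/16; answer radicand W^2 = 605/64
unnormalised second-form numerators: l = 0, m = 5, n = -1; L = l/sqrt(605/64), and similarly M = m/sqrt(W^2), N = n/sqrt(W^2)
H = (E*n - 2*F*m + G*l) / (2*(EG - F^2)*sqrt(W^2)); E*n - 2*F*m + G*l = 1595/64, EG - F^2 = 605/64, so H = (29/22)/sqrt(605/64)


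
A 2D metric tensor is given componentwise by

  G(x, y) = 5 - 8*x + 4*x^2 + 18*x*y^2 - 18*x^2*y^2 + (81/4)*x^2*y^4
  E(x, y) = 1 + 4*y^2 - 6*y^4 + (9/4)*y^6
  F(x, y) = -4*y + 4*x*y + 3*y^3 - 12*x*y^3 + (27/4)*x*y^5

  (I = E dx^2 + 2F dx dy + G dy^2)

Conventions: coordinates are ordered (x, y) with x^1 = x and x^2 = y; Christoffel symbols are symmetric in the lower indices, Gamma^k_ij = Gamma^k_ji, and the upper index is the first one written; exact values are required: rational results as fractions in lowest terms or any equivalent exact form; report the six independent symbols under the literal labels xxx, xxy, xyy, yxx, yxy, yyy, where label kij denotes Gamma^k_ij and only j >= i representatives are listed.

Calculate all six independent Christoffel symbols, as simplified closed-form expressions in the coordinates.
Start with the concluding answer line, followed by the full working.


Answer: Gamma_xxx = 0, Gamma_xxy = (27*y^5 - 48*y^3 + 16*y)/(81*x^2*y^4 - 72*x^2*y^2 + 16*x^2 + 72*x*y^2 - 32*x + 9*y^6 - 24*y^4 + 16*y^2 + 20), Gamma_xyy = (54*x*y^4 - 72*x*y^2)/(81*x^2*y^4 - 72*x^2*y^2 + 16*x^2 + 72*x*y^2 - 32*x + 9*y^6 - 24*y^4 + 16*y^2 + 20), Gamma_yxx = 0, Gamma_yxy = (81*x*y^4 - 72*x*y^2 + 16*x + 36*y^2 - 16)/(81*x^2*y^4 - 72*x^2*y^2 + 16*x^2 + 72*x*y^2 - 32*x + 9*y^6 - 24*y^4 + 16*y^2 + 20), Gamma_yyy = (162*x^2*y^3 - 72*x^2*y + 72*x*y)/(81*x^2*y^4 - 72*x^2*y^2 + 16*x^2 + 72*x*y^2 - 32*x + 9*y^6 - 24*y^4 + 16*y^2 + 20)

E = 1 + 4*y^2 - 6*y^4 + (9/4)*y^6; F = -4*y + 4*x*y + 3*y^3 - 12*x*y^3 + (27/4)*x*y^5; G = 5 - 8*x + 4*x^2 + 18*x*y^2 - 18*x^2*y^2 + (81/4)*x^2*y^4
Gamma^k_ij = (1/2) g^{kl} (d_i g_jl + d_j g_il - d_l g_ij), with g^inv = (1/(EG-F^2)) [[G, -F], [-F, E]]
first partials: E_x = 0, E_y = 8*y - 24*y^3 + (27/2)*y^5, F_x = 4*y - 12*y^3 + (27/4)*y^5, F_y = -4 + 4*x + 9*y^2 - 36*x*y^2 + (135/4)*x*y^4, G_x = -8 + 8*x + 18*y^2 - 36*x*y^2 + (81/2)*x*y^4, G_y = 36*x*y - 36*x^2*y + 81*x^2*y^3
D = EG - F^2 = 5 - 8*x + 4*y^2 + 4*x^2 + 18*x*y^2 - 6*y^4 - 18*x^2*y^2 + (9/4)*y^6 + (81/4)*x^2*y^4
expanded: Gamma^x_xx = (G E_x - 2F F_x + F E_y)/(2D), Gamma^x_xy = (G E_y - F G_x)/(2D), Gamma^x_yy = (2G F_y - G G_x - F G_y)/(2D), Gamma^y_xx = (2E F_x - E E_y - F E_x)/(2D), Gamma^y_xy = (E G_x - F E_y)/(2D), Gamma^y_yy = (E G_y - 2F F_y + F G_x)/(2D); substitute and cancel common factors


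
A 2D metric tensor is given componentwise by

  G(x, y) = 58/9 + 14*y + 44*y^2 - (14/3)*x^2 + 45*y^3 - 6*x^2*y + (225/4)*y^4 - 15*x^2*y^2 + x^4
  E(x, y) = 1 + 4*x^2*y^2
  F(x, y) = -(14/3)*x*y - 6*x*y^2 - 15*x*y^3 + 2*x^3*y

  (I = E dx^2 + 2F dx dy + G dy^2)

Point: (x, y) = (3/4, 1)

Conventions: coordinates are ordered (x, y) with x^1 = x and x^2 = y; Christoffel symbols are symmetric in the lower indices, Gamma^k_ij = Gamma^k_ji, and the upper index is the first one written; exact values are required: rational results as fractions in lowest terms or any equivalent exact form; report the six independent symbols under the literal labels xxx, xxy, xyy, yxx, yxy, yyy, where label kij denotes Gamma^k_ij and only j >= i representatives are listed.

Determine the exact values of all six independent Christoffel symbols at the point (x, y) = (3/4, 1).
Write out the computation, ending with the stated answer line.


E = 13/4, F = -589/32, G = 349225/2304 at the point
E_x = 6, E_y = 9/2, F_x = -535/24, F_y = -1453/32, G_x = -589/16, G_y = 1767/4
EG - F^2 = 354409/2304;  g^inv = (2304/354409) * [[349225/2304, 589/32], [589/32, 13/4]]
first-kind symbols [ij,l] = (1/2)(d_i g_jl + d_j g_il - d_l g_ij): [xx,x] = E_x/2 = 3, [xx,y] = F_x - E_y/2 = -589/24, [xy,x] = E_y/2 = 9/4, [xy,y] = G_x/2 = -589/32, [yy,x] = F_y - G_x/2 = -27, [yy,y] = G_y/2 = 1767/8
Gamma^x_ij = (G*[ij,x] - F*[ij,y])/(EG - F^2), Gamma^y_ij = (E*[ij,y] - F*[ij,x])/(EG - F^2)

Answer: Gamma_xxx = 6912/354409, Gamma_xxy = 5184/354409, Gamma_xyy = -62208/354409, Gamma_yxx = -56544/354409, Gamma_yxy = -42408/354409, Gamma_yyy = 508896/354409


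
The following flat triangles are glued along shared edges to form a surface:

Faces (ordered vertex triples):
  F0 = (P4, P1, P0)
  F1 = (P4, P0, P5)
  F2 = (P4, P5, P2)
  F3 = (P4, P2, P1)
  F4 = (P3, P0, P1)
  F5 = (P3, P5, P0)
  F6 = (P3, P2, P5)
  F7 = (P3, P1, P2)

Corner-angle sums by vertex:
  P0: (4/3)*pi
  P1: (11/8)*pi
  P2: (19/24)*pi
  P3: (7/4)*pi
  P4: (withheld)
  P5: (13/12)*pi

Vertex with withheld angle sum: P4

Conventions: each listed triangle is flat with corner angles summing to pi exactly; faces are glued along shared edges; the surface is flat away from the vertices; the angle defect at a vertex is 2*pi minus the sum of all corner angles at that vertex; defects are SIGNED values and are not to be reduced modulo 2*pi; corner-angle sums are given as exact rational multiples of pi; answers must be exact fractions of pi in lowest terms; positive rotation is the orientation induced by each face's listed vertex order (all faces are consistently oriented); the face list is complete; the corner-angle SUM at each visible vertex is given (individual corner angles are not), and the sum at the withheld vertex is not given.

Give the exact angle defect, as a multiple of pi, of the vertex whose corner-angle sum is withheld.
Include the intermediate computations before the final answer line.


V = 6, E = 12, F = 8; chi = V - E + F = 2
Gauss-Bonnet: total defect = 2*pi*chi = 4*pi; visible defects sum to (11/3)*pi

Answer: defect(P4) = pi/3


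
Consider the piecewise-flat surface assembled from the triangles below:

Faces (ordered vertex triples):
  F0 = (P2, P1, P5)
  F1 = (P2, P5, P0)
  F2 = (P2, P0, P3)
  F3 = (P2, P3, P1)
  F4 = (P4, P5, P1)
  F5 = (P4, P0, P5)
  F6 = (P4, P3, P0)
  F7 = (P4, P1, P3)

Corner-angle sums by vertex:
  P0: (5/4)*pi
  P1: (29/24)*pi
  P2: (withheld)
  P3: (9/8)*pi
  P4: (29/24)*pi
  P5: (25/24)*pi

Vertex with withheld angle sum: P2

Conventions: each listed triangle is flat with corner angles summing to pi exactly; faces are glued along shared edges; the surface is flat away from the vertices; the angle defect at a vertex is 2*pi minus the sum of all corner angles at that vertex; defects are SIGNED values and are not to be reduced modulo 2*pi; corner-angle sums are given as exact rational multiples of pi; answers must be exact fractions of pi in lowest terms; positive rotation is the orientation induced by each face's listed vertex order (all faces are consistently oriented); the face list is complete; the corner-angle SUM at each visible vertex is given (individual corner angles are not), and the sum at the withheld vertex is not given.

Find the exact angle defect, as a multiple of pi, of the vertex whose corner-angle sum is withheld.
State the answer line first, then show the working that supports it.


Answer: defect(P2) = -pi/6

V = 6, E = 12, F = 8; chi = V - E + F = 2
Gauss-Bonnet: total defect = 2*pi*chi = 4*pi; visible defects sum to (25/6)*pi


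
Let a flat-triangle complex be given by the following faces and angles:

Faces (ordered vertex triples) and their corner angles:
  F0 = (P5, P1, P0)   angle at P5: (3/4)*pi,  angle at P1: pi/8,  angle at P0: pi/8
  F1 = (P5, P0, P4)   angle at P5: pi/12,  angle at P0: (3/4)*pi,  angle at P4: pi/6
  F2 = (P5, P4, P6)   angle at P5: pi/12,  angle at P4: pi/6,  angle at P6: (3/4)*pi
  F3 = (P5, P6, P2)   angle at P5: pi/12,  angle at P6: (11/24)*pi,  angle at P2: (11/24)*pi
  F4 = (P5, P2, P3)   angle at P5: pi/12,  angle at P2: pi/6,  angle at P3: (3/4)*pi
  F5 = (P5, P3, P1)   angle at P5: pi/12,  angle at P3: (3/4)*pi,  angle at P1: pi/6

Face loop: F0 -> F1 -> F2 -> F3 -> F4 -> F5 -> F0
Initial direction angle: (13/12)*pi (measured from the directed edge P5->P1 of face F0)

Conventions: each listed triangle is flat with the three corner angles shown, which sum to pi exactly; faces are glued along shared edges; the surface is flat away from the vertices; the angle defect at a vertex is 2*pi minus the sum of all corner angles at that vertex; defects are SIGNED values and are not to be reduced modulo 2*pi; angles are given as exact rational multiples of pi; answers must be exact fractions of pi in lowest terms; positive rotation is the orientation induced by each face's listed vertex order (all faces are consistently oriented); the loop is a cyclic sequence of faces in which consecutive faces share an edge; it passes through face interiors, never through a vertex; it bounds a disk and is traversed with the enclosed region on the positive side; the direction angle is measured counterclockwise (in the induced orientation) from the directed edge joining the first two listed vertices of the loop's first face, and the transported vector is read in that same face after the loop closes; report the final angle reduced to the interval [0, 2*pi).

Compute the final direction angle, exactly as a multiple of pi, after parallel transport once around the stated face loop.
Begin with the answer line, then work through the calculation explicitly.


Answer: final direction angle = (23/12)*pi

enclosed vertex P5: corner angles sum to (7/6)*pi, defect = 2*pi - (7/6)*pi = (5/6)*pi
by Gauss-Bonnet the loop rotates the vector by the enclosed defect sum (positive orientation, mod 2*pi)
final angle = (13/12)*pi + (5/6)*pi = (23/12)*pi (mod 2*pi)


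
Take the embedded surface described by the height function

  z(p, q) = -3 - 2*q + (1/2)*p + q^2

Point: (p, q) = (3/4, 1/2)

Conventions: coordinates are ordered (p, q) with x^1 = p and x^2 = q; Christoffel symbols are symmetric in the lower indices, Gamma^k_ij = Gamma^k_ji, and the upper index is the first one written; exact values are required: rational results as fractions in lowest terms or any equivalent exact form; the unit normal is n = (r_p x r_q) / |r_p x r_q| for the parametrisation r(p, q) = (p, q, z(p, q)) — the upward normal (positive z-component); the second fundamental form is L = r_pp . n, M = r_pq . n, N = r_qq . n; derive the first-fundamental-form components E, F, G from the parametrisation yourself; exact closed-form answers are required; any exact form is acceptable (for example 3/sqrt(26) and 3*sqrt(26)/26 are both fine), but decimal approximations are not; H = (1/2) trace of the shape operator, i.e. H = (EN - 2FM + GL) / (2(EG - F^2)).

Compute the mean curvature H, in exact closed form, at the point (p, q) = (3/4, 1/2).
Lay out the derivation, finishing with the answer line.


z_p = 1/2, z_q = -1, z_pp = 0, z_pq = 0, z_qq = 2
E = 5/4, F = -1/2, G = 2; answer radicand W^2 = 9/4
unnormalised second-form numerators: l = 0, m = 0, n = 2; L = l/sqrt(9/4), and similarly M = m/sqrt(W^2), N = n/sqrt(W^2)
H = (E*n - 2*F*m + G*l) / (2*(EG - F^2)*sqrt(W^2)); E*n - 2*F*m + G*l = 5/2, EG - F^2 = 9/4, so H = (5/9)/sqrt(9/4)

Answer: H = 10/27


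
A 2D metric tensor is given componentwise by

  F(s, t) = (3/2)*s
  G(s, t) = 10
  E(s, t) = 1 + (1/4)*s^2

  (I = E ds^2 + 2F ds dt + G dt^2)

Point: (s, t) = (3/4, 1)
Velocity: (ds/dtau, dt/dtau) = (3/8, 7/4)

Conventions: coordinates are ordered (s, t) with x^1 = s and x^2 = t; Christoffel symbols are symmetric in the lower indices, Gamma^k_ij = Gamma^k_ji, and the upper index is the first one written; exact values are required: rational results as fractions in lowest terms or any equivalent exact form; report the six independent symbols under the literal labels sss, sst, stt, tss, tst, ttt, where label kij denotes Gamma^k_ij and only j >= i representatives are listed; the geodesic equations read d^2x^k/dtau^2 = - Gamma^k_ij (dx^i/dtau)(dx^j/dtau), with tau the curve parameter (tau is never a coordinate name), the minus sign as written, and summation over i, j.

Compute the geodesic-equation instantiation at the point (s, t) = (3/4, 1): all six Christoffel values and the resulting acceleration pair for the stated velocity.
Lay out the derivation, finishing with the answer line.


E = 73/64, F = 9/8, G = 10 at the point
E_s = 3/8, E_t = 0, F_s = 3/2, F_t = 0, G_s = 0, G_t = 0
EG - F^2 = 649/64;  g^inv = (64/649) * [[10, -9/8], [-9/8, 73/64]]
first-kind symbols [ij,l] = (1/2)(d_i g_jl + d_j g_il - d_l g_ij): [ss,s] = E_s/2 = 3/16, [ss,t] = F_s - E_t/2 = 3/2, [st,s] = E_t/2 = 0, [st,t] = G_s/2 = 0, [tt,s] = F_t - G_s/2 = 0, [tt,t] = G_t/2 = 0
Gamma^s_ij = (G*[ij,s] - F*[ij,t])/(EG - F^2), Gamma^t_ij = (E*[ij,t] - F*[ij,s])/(EG - F^2)
Gamma_sss = 12/649, Gamma_sst = 0, Gamma_stt = 0, Gamma_tss = 96/649, Gamma_tst = 0, Gamma_ttt = 0
d^2s/dtau^2 = -(Gamma_sss*(3/8)^2 + 2*Gamma_sst*(3/8)*(7/4) + Gamma_stt*(7/4)^2) = -27/10384
d^2t/dtau^2 = -(Gamma_tss*(3/8)^2 + 2*Gamma_tst*(3/8)*(7/4) + Gamma_ttt*(7/4)^2) = -27/1298

Answer: Gamma_sss = 12/649, Gamma_sst = 0, Gamma_stt = 0, Gamma_tss = 96/649, Gamma_tst = 0, Gamma_ttt = 0; accelerations (d^2s/dtau^2, d^2t/dtau^2) = (-27/10384, -27/1298)


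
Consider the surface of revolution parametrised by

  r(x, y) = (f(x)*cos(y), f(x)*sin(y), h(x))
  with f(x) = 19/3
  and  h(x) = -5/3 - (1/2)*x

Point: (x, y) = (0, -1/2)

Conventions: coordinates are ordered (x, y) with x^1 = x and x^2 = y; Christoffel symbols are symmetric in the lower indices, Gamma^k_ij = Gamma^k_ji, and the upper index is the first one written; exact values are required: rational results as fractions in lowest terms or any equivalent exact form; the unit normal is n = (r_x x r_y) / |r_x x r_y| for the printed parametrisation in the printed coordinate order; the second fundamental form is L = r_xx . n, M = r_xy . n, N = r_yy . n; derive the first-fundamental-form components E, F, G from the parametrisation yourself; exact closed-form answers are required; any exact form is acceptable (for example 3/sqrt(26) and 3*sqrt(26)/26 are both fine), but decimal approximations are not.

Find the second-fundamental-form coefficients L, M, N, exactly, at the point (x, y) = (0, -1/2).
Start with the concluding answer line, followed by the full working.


Answer: L = 0, M = 0, N = -19/3

f = 19/3, f' = 0, f'' = 0, h' = -1/2, h'' = 0
E = 1/4, F = 0, G = 361/9; answer radicand W^2 = 1/4
unnormalised second-form numerators: l = 0, m = 0, n = -19/6; L = l/sqrt(1/4), and similarly M = m/sqrt(W^2), N = n/sqrt(W^2)


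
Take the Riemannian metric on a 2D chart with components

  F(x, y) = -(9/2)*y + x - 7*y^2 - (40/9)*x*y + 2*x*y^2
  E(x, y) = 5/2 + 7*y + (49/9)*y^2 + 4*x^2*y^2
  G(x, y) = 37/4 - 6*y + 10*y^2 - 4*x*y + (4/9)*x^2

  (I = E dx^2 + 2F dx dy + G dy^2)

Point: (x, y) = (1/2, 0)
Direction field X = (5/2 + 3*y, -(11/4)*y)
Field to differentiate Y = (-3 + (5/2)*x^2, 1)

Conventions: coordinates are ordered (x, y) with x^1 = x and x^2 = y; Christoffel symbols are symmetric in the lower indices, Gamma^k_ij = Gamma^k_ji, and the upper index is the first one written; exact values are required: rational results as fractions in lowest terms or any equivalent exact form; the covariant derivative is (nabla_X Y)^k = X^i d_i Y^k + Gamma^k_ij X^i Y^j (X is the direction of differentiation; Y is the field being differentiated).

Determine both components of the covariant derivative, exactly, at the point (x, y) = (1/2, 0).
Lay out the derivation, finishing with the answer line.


E = 5/2, F = 1/2, G = 337/36 at the point
E_x = 0, E_y = 7, F_x = 1, F_y = -121/18, G_x = 4/9, G_y = -8
EG - F^2 = 1667/72;  g^inv = (72/1667) * [[337/36, -1/2], [-1/2, 5/2]]
first-kind symbols [ij,l] = (1/2)(d_i g_jl + d_j g_il - d_l g_ij): [xx,x] = E_x/2 = 0, [xx,y] = F_x - E_y/2 = -5/2, [xy,x] = E_y/2 = 7/2, [xy,y] = G_x/2 = 2/9, [yy,x] = F_y - G_x/2 = -125/18, [yy,y] = G_y/2 = -4
Gamma^x_ij = (G*[ij,x] - F*[ij,y])/(EG - F^2), Gamma^y_ij = (E*[ij,y] - F*[ij,x])/(EG - F^2)
Gamma_xxx = 90/1667, Gamma_xxy = 2351/1667, Gamma_xyy = -40829/15003, Gamma_yxx = -450/1667, Gamma_yxy = -86/1667, Gamma_yyy = -470/1667
X = (5/2, 0), Y = (-19/8, 1) at the point

Answer: (nabla_X Y)^x = 126095/13336, (nabla_X Y)^y = 19655/13336


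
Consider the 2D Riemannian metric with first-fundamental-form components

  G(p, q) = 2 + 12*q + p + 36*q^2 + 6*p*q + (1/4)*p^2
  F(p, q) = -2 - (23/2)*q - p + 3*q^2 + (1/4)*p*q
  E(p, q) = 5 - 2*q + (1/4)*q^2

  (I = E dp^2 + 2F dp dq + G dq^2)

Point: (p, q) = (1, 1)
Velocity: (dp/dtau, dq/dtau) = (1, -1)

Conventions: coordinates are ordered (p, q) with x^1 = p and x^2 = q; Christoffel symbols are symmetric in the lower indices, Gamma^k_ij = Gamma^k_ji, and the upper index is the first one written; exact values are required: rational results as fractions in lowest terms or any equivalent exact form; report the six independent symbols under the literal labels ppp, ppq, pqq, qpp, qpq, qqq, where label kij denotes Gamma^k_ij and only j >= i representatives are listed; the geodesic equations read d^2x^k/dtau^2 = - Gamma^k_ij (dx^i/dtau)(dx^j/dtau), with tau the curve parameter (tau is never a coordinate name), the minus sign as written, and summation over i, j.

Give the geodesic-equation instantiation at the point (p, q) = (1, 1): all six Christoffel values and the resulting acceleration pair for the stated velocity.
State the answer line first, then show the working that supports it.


Answer: Gamma_ppp = 0, Gamma_ppq = -3/238, Gamma_pqq = -18/119, Gamma_qpp = 0, Gamma_qpq = 15/238, Gamma_qqq = 90/119; accelerations (d^2p/dtau^2, d^2q/dtau^2) = (15/119, -75/119)

E = 13/4, F = -45/4, G = 229/4 at the point
E_p = 0, E_q = -3/2, F_p = -3/4, F_q = -21/4, G_p = 15/2, G_q = 90
EG - F^2 = 119/2;  g^inv = (2/119) * [[229/4, 45/4], [45/4, 13/4]]
first-kind symbols [ij,l] = (1/2)(d_i g_jl + d_j g_il - d_l g_ij): [pp,p] = E_p/2 = 0, [pp,q] = F_p - E_q/2 = 0, [pq,p] = E_q/2 = -3/4, [pq,q] = G_p/2 = 15/4, [qq,p] = F_q - G_p/2 = -9, [qq,q] = G_q/2 = 45
Gamma^p_ij = (G*[ij,p] - F*[ij,q])/(EG - F^2), Gamma^q_ij = (E*[ij,q] - F*[ij,p])/(EG - F^2)
Gamma_ppp = 0, Gamma_ppq = -3/238, Gamma_pqq = -18/119, Gamma_qpp = 0, Gamma_qpq = 15/238, Gamma_qqq = 90/119
d^2p/dtau^2 = -(Gamma_ppp*(1)^2 + 2*Gamma_ppq*(1)*(-1) + Gamma_pqq*(-1)^2) = 15/119
d^2q/dtau^2 = -(Gamma_qpp*(1)^2 + 2*Gamma_qpq*(1)*(-1) + Gamma_qqq*(-1)^2) = -75/119


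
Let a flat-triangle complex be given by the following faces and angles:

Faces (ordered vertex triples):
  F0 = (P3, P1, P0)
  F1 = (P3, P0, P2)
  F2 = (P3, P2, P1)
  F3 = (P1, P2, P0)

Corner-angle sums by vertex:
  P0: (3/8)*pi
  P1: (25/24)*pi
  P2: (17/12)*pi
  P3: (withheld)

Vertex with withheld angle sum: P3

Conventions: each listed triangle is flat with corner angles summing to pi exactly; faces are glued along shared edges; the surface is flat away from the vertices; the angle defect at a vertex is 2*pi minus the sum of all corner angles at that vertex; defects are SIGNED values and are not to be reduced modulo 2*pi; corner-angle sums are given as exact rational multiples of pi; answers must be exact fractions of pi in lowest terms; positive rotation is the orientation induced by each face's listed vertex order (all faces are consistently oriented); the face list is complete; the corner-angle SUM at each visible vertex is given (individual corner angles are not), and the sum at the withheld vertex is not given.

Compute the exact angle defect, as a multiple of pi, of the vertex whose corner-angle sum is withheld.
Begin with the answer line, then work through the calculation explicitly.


Answer: defect(P3) = (5/6)*pi

V = 4, E = 6, F = 4; chi = V - E + F = 2
Gauss-Bonnet: total defect = 2*pi*chi = 4*pi; visible defects sum to (19/6)*pi


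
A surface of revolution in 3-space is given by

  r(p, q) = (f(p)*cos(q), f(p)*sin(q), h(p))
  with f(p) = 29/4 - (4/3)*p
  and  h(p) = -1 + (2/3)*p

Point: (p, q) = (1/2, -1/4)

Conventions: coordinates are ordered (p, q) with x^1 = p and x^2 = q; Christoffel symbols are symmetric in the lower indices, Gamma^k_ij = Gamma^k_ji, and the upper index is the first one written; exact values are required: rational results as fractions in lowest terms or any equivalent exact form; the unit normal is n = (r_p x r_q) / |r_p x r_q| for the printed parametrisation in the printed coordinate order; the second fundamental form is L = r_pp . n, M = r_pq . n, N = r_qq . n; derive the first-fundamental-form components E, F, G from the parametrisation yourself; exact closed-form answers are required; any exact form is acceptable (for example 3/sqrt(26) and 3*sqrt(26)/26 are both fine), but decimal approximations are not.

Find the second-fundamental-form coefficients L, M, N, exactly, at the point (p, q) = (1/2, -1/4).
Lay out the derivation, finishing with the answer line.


f = 79/12, f' = -4/3, f'' = 0, h' = 2/3, h'' = 0
E = 20/9, F = 0, G = 6241/144; answer radicand W^2 = 20/9
unnormalised second-form numerators: l = 0, m = 0, n = 79/18; L = l/sqrt(20/9), and similarly M = m/sqrt(W^2), N = n/sqrt(W^2)

Answer: L = 0, M = 0, N = 79*sqrt(5)/60


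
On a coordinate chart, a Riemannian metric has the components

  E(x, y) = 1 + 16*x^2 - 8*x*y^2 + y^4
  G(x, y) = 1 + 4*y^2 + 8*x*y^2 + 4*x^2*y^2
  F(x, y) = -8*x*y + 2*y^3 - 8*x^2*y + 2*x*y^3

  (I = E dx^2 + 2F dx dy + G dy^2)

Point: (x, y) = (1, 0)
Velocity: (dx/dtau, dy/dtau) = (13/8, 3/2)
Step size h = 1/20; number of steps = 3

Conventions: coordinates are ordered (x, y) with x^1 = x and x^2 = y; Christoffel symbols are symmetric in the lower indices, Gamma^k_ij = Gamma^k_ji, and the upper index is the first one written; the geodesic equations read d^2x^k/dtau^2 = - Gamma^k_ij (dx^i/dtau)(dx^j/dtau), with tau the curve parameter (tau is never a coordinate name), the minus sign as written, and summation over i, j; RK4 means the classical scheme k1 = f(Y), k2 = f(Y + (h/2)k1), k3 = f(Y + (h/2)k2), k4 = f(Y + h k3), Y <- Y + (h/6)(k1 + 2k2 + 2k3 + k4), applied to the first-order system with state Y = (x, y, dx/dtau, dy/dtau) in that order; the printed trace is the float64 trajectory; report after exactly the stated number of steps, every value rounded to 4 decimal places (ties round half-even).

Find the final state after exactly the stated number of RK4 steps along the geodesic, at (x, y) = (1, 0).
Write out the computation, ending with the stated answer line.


f(Y) = (dx/dtau, dy/dtau, -Gamma^x_ij Y'^i Y'^j, -Gamma^y_ij Y'^i Y'^j) with the Gammas evaluated at the stage position; h = 0.050000; intermediate values shown to 6 dp
step 0: x = 1.0000, y = 0.0000, dx/dtau = 1.6250, dy/dtau = 1.5000
step 1:
  k1: at (x, y) = (1.000000, 0.000000), (dx/dtau, dy/dtau) = (1.625000, 1.500000); Gamma_xxx = 0.941176, Gamma_xxy = 0.000000, Gamma_xyy = -0.941176, Gamma_yxx = 0.000000, Gamma_yxy = 0.000000, Gamma_yyy = 0.000000; k1 = (1.625000, 1.500000, -0.367647, 0.000000)
  k2: at (x, y) = (1.040625, 0.037500), (dx/dtau, dy/dtau) = (1.615809, 1.500000); Gamma_xxx = 0.907638, Gamma_xxy = -0.017018, Gamma_xyy = -0.926074, Gamma_yxx = -0.033383, Gamma_yxy = 0.000626, Gamma_yyy = 0.034061; k2 = (1.615809, 1.500000, -0.203534, 0.007486)
  k3: at (x, y) = (1.040395, 0.037500), (dx/dtau, dy/dtau) = (1.619912, 1.500187); Gamma_xxx = 0.907816, Gamma_xxy = -0.017022, Gamma_xyy = -0.926152, Gamma_yxx = -0.033393, Gamma_yxy = 0.000626, Gamma_yyy = 0.034068; k3 = (1.619912, 1.500187, -0.215121, 0.007913)
  k4: at (x, y) = (1.080996, 0.075009), (dx/dtau, dy/dtau) = (1.614244, 1.500396); Gamma_xxx = 0.874796, Gamma_xxy = -0.032809, Gamma_xyy = -0.910223, Gamma_yxx = -0.063242, Gamma_yxy = 0.002372, Gamma_yyy = 0.065803; k4 = (1.614244, 1.500396, -0.071519, 0.005170)
  Y <- Y + (h/6)(k1 + 2k2 + 2k3 + k4): x = 1.0809, y = 0.0750, dx/dtau = 1.6144, dy/dtau = 1.5003
step 2:
  k1: at (x, y) = (1.080922, 0.075006), (dx/dtau, dy/dtau) = (1.614363, 1.500300); Gamma_xxx = 0.874849, Gamma_xxy = -0.032810, Gamma_xyy = -0.910247, Gamma_yxx = -0.063245, Gamma_yxy = 0.002372, Gamma_yyy = 0.065804; k1 = (1.614363, 1.500300, -0.072198, 0.005219)
  k2: at (x, y) = (1.121281, 0.112514), (dx/dtau, dy/dtau) = (1.612558, 1.500430); Gamma_xxx = 0.842637, Gamma_xxy = -0.047404, Gamma_xyy = -0.893735, Gamma_yxx = -0.089935, Gamma_yxy = 0.005059, Gamma_yyy = 0.095389; k2 = (1.612558, 1.500430, 0.050305, -0.005369)
  k3: at (x, y) = (1.121236, 0.112517), (dx/dtau, dy/dtau) = (1.615620, 1.500166); Gamma_xxx = 0.842667, Gamma_xxy = -0.047407, Gamma_xyy = -0.893748, Gamma_yxx = -0.089942, Gamma_yxy = 0.005060, Gamma_yyy = 0.095394; k3 = (1.615620, 1.500166, 0.041624, -0.004443)
  k4: at (x, y) = (1.161703, 0.150015), (dx/dtau, dy/dtau) = (1.616444, 1.500078); Gamma_xxx = 0.811109, Gamma_xxy = -0.060839, Gamma_xyy = -0.876688, Gamma_yxx = -0.113761, Gamma_yxy = 0.008533, Gamma_yyy = 0.122958; k4 = (1.616444, 1.500078, 0.148458, -0.020822)
  Y <- Y + (h/6)(k1 + 2k2 + 2k3 + k4): x = 1.1616, y = 0.1500, dx/dtau = 1.6165, dy/dtau = 1.5000
step 3:
  k1: at (x, y) = (1.161649, 0.150019), (dx/dtau, dy/dtau) = (1.616530, 1.500006); Gamma_xxx = 0.811142, Gamma_xxy = -0.060844, Gamma_xyy = -0.876702, Gamma_yxx = -0.113772, Gamma_yxy = 0.008534, Gamma_yyy = 0.122967; k1 = (1.616530, 1.500006, 0.148011, -0.020760)
  k2: at (x, y) = (1.202062, 0.187520), (dx/dtau, dy/dtau) = (1.620231, 1.499487); Gamma_xxx = 0.780414, Gamma_xxy = -0.073171, Gamma_xyy = -0.859260, Gamma_yxx = -0.135031, Gamma_yxy = 0.012660, Gamma_yyy = 0.148673; k2 = (1.620231, 1.499487, 0.238854, -0.041328)
  k3: at (x, y) = (1.202154, 0.187507), (dx/dtau, dy/dtau) = (1.622502, 1.498973); Gamma_xxx = 0.780362, Gamma_xxy = -0.073162, Gamma_xyy = -0.859239, Gamma_yxx = -0.135007, Gamma_yxy = 0.012657, Gamma_yyy = 0.148654; k3 = (1.622502, 1.498973, 0.232199, -0.040172)
  k4: at (x, y) = (1.242774, 0.224968), (dx/dtau, dy/dtau) = (1.628140, 1.497998); Gamma_xxx = 0.750375, Gamma_xxy = -0.084405, Gamma_xyy = -0.841461, Gamma_yxx = -0.153889, Gamma_yxy = 0.017310, Gamma_yyy = 0.172569; k4 = (1.628140, 1.497998, 0.310831, -0.063746)
  Y <- Y + (h/6)(k1 + 2k2 + 2k3 + k4): x = 1.2427, y = 0.2250, dx/dtau = 1.6282, dy/dtau = 1.4979

Answer: x = 1.2427, y = 0.2250, dx/dtau = 1.6282, dy/dtau = 1.4979


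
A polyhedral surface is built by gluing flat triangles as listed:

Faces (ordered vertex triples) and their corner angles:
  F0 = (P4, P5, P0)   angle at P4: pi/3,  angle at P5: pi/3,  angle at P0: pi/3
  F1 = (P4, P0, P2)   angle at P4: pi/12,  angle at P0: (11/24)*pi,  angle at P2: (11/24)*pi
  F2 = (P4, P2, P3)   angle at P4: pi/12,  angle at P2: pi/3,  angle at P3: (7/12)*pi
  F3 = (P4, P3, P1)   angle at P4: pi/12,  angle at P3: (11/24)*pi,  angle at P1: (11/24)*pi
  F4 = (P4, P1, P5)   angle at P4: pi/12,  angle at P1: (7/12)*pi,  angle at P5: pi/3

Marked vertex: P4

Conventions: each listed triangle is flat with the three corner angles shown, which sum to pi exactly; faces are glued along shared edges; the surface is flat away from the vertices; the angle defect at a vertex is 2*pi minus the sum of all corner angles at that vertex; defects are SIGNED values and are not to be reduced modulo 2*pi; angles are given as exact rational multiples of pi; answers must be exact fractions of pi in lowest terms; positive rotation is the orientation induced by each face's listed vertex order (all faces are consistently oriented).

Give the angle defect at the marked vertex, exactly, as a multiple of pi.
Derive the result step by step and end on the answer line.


Sum of corner angles at P4: (2/3)*pi
defect = 2*pi - (2/3)*pi

Answer: defect(P4) = (4/3)*pi


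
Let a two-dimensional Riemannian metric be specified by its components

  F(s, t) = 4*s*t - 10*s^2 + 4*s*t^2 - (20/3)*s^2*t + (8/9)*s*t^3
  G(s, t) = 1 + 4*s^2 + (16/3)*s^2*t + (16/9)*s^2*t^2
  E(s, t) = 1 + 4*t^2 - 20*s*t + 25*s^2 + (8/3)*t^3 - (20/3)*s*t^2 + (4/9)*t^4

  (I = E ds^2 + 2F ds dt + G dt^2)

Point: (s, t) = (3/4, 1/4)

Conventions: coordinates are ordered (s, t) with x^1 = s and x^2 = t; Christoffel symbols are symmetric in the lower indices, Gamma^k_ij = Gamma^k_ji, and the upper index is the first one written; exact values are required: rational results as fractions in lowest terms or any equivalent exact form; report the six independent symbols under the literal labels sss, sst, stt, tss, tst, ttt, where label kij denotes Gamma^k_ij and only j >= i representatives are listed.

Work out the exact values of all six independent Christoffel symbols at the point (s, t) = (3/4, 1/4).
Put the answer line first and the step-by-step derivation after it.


Answer: Gamma_sss = 9240/8269, Gamma_sst = -4312/8269, Gamma_stt = -1848/8269, Gamma_tss = -5040/8269, Gamma_tst = 2352/8269, Gamma_ttt = 1008/8269

E = 6505/576, F = -539/96, G = 65/16 at the point
E_s = 385/12, E_t = -539/36, F_s = -1169/72, F_t = 7/8, G_s = 49/6, G_t = 7/2
EG - F^2 = 8269/576;  g^inv = (576/8269) * [[65/16, 539/96], [539/96, 6505/576]]
first-kind symbols [ij,l] = (1/2)(d_i g_jl + d_j g_il - d_l g_ij): [ss,s] = E_s/2 = 385/24, [ss,t] = F_s - E_t/2 = -35/4, [st,s] = E_t/2 = -539/72, [st,t] = G_s/2 = 49/12, [tt,s] = F_t - G_s/2 = -77/24, [tt,t] = G_t/2 = 7/4
Gamma^s_ij = (G*[ij,s] - F*[ij,t])/(EG - F^2), Gamma^t_ij = (E*[ij,t] - F*[ij,s])/(EG - F^2)


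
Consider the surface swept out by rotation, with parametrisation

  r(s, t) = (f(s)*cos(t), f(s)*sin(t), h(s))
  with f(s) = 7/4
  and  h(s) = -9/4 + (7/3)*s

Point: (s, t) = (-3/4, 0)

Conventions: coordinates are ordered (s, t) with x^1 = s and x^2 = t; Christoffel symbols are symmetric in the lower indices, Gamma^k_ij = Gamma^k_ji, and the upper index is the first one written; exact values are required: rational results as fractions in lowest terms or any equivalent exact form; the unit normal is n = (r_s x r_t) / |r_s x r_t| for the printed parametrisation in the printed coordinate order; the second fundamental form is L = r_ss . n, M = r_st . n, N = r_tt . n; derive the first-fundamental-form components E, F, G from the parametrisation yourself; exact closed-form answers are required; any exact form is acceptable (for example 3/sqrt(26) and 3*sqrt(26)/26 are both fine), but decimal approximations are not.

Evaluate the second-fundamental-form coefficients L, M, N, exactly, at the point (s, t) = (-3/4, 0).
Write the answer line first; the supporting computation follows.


Answer: L = 0, M = 0, N = 7/4

f = 7/4, f' = 0, f'' = 0, h' = 7/3, h'' = 0
E = 49/9, F = 0, G = 49/16; answer radicand W^2 = 49/9
unnormalised second-form numerators: l = 0, m = 0, n = 49/12; L = l/sqrt(49/9), and similarly M = m/sqrt(W^2), N = n/sqrt(W^2)


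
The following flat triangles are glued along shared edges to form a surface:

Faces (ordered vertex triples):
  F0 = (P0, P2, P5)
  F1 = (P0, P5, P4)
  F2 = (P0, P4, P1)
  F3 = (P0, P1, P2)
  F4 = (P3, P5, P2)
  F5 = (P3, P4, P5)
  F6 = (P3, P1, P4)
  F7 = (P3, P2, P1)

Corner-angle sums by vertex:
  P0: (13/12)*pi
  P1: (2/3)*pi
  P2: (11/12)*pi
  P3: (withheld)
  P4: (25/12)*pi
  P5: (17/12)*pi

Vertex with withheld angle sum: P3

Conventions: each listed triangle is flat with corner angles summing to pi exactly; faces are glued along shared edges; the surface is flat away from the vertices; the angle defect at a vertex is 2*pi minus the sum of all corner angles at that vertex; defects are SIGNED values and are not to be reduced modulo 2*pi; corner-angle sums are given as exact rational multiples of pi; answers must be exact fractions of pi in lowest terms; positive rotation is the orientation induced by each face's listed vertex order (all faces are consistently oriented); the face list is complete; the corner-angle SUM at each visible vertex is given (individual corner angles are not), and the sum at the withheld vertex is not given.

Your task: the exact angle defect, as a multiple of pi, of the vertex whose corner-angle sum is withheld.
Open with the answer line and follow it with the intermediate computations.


Answer: defect(P3) = pi/6

V = 6, E = 12, F = 8; chi = V - E + F = 2
Gauss-Bonnet: total defect = 2*pi*chi = 4*pi; visible defects sum to (23/6)*pi


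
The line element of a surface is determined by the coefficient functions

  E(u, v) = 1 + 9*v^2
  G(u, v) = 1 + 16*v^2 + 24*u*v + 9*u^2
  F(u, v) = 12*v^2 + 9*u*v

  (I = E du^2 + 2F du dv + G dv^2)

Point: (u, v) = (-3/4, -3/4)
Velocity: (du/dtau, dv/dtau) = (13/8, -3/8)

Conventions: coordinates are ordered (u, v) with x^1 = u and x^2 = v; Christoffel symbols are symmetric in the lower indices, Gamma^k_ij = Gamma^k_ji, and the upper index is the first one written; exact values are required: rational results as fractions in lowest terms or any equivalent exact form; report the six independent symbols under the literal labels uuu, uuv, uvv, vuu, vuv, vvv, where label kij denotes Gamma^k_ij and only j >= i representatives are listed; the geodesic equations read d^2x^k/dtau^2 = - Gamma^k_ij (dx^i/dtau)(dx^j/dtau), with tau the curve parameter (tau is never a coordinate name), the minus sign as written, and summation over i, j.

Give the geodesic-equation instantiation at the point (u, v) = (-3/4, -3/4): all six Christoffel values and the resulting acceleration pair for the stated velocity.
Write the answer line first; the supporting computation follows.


Answer: Gamma_uuu = 0, Gamma_uuv = -54/269, Gamma_uvv = -72/269, Gamma_vuu = 0, Gamma_vuv = -126/269, Gamma_vvv = -168/269; accelerations (d^2u/dtau^2, d^2v/dtau^2) = (-891/4304, -2079/4304)

E = 97/16, F = 189/16, G = 457/16 at the point
E_u = 0, E_v = -27/2, F_u = -27/4, F_v = -99/4, G_u = -63/2, G_v = -42
EG - F^2 = 269/8;  g^inv = (8/269) * [[457/16, -189/16], [-189/16, 97/16]]
first-kind symbols [ij,l] = (1/2)(d_i g_jl + d_j g_il - d_l g_ij): [uu,u] = E_u/2 = 0, [uu,v] = F_u - E_v/2 = 0, [uv,u] = E_v/2 = -27/4, [uv,v] = G_u/2 = -63/4, [vv,u] = F_v - G_u/2 = -9, [vv,v] = G_v/2 = -21
Gamma^u_ij = (G*[ij,u] - F*[ij,v])/(EG - F^2), Gamma^v_ij = (E*[ij,v] - F*[ij,u])/(EG - F^2)
Gamma_uuu = 0, Gamma_uuv = -54/269, Gamma_uvv = -72/269, Gamma_vuu = 0, Gamma_vuv = -126/269, Gamma_vvv = -168/269
d^2u/dtau^2 = -(Gamma_uuu*(13/8)^2 + 2*Gamma_uuv*(13/8)*(-3/8) + Gamma_uvv*(-3/8)^2) = -891/4304
d^2v/dtau^2 = -(Gamma_vuu*(13/8)^2 + 2*Gamma_vuv*(13/8)*(-3/8) + Gamma_vvv*(-3/8)^2) = -2079/4304


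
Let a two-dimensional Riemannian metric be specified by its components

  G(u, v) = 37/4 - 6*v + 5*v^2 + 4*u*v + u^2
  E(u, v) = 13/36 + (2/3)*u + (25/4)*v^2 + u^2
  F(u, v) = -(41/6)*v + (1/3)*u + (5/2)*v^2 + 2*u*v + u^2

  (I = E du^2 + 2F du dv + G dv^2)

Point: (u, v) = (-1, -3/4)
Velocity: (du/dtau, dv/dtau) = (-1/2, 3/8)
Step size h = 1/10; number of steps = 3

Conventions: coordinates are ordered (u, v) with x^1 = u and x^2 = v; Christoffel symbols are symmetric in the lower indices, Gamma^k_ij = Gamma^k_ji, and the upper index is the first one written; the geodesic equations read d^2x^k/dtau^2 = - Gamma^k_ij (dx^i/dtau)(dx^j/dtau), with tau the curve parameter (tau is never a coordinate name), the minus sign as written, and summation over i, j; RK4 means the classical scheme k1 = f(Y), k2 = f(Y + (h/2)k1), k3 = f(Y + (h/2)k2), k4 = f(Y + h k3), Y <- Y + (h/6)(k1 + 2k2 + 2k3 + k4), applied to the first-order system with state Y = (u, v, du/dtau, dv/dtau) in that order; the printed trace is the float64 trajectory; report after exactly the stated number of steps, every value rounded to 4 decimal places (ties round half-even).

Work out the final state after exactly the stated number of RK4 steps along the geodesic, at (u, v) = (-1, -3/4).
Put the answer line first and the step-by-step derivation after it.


Answer: u = -1.1580, v = -0.6343, du/dtau = -0.5321, dv/dtau = 0.3881

f(Y) = (du/dtau, dv/dtau, -Gamma^u_ij Y'^i Y'^j, -Gamma^v_ij Y'^i Y'^j) with the Gammas evaluated at the stage position; h = 0.100000; intermediate values shown to 6 dp
step 0: u = -1.0000, v = -0.7500, du/dtau = -0.5000, dv/dtau = 0.3750
step 1:
  k1: at (u, v) = (-1.000000, -0.750000), (du/dtau, dv/dtau) = (-0.500000, 0.375000); Gamma_uuu = -2.467654, Gamma_uuv = -6.837972, Gamma_uvv = -12.022187, Gamma_vuu = 1.117777, Gamma_vuv = 2.770875, Gamma_vvv = 4.659841; k1 = (-0.500000, 0.375000, -0.256706, 0.104344)
  k2: at (u, v) = (-1.025000, -0.731250), (du/dtau, dv/dtau) = (-0.512835, 0.380217); Gamma_uuu = -2.619313, Gamma_uuv = -7.243434, Gamma_uvv = -13.143764, Gamma_vuu = 1.167225, Gamma_vuv = 2.916708, Gamma_vvv = 5.086670; k2 = (-0.512835, 0.380217, -0.235768, 0.095116)
  k3: at (u, v) = (-1.025642, -0.730989), (du/dtau, dv/dtau) = (-0.511788, 0.379756); Gamma_uuu = -2.622252, Gamma_uuv = -7.250585, Gamma_uvv = -13.163023, Gamma_vuu = 1.168259, Gamma_vuv = 2.919457, Gamma_vvv = 5.094293; k3 = (-0.511788, 0.379756, -0.233232, 0.094150)
  k4: at (u, v) = (-1.051179, -0.712024), (du/dtau, dv/dtau) = (-0.523323, 0.384415); Gamma_uuu = -2.781094, Gamma_uuv = -7.666830, Gamma_uvv = -14.383626, Gamma_vuu = 1.219250, Gamma_vuv = 3.066451, Gamma_vvv = 5.553540; k4 = (-0.523323, 0.384415, -0.197533, 0.079190)
  Y <- Y + (h/6)(k1 + 2k2 + 2k3 + k4): u = -1.0512, v = -0.7120, du/dtau = -0.5232, dv/dtau = 0.3844
step 2:
  k1: at (u, v) = (-1.051210, -0.712011), (du/dtau, dv/dtau) = (-0.523204, 0.384368); Gamma_uuu = -2.781244, Gamma_uuv = -7.667192, Gamma_uvv = -14.384673, Gamma_vuu = 1.219302, Gamma_vuv = 3.066586, Gamma_vvv = 5.553947; k1 = (-0.523204, 0.384368, -0.197271, 0.079091)
  k2: at (u, v) = (-1.077370, -0.692792), (du/dtau, dv/dtau) = (-0.533068, 0.388322); Gamma_uuu = -2.943921, Gamma_uuv = -8.082689, Gamma_uvv = -15.692998, Gamma_vuu = 1.270326, Gamma_vuv = 3.209787, Gamma_vvv = 6.039693; k2 = (-0.533068, 0.388322, -0.143305, 0.057137)
  k3: at (u, v) = (-1.077863, -0.692595), (du/dtau, dv/dtau) = (-0.530369, 0.387225); Gamma_uuu = -2.946227, Gamma_uuv = -8.087972, Gamma_uvv = -15.709285, Gamma_vuu = 1.271118, Gamma_vuv = 3.211761, Gamma_vvv = 6.046013; k3 = (-0.530369, 0.387225, -0.137842, 0.055100)
  k4: at (u, v) = (-1.104246, -0.673288), (du/dtau, dv/dtau) = (-0.536988, 0.389878); Gamma_uuu = -3.105108, Gamma_uuv = -8.479987, Gamma_uvv = -17.065617, Gamma_vuu = 1.319105, Gamma_vuv = 3.341964, Gamma_vvv = 6.541116; k4 = (-0.536988, 0.389878, -0.061305, 0.024693)
  Y <- Y + (h/6)(k1 + 2k2 + 2k3 + k4): u = -1.1043, v = -0.6733, du/dtau = -0.5369, dv/dtau = 0.3898
step 3:
  k1: at (u, v) = (-1.104327, -0.673255), (du/dtau, dv/dtau) = (-0.536885, 0.389839); Gamma_uuu = -3.105476, Gamma_uuv = -8.480791, Gamma_uvv = -17.068365, Gamma_vuu = 1.319227, Gamma_vuv = 3.342257, Gamma_vvv = 6.542166; k1 = (-0.536885, 0.389839, -0.060944, 0.024557)
  k2: at (u, v) = (-1.131172, -0.653763), (du/dtau, dv/dtau) = (-0.539932, 0.391067); Gamma_uuu = -3.253733, Gamma_uuv = -8.828051, Gamma_uvv = -18.436353, Gamma_vuu = 1.361352, Gamma_vuv = 3.450961, Gamma_vvv = 7.031035; k2 = (-0.539932, 0.391067, 0.040002, -0.014812)
  k3: at (u, v) = (-1.131324, -0.653702), (du/dtau, dv/dtau) = (-0.534885, 0.389098); Gamma_uuu = -3.254360, Gamma_uuv = -8.829315, Gamma_uvv = -18.441331, Gamma_vuu = 1.361554, Gamma_vuv = 3.451405, Gamma_vvv = 7.032910; k3 = (-0.534885, 0.389098, 0.047885, -0.017676)
  k4: at (u, v) = (-1.157816, -0.634345), (du/dtau, dv/dtau) = (-0.532097, 0.388071); Gamma_uuu = -3.378902, Gamma_uuv = -9.096948, Gamma_uvv = -19.733913, Gamma_vuu = 1.392925, Gamma_vuv = 3.525405, Gamma_vvv = 7.481000; k4 = (-0.532097, 0.388071, 0.171687, -0.065076)
  Y <- Y + (h/6)(k1 + 2k2 + 2k3 + k4): u = -1.1580, v = -0.6343, du/dtau = -0.5321, dv/dtau = 0.3881
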